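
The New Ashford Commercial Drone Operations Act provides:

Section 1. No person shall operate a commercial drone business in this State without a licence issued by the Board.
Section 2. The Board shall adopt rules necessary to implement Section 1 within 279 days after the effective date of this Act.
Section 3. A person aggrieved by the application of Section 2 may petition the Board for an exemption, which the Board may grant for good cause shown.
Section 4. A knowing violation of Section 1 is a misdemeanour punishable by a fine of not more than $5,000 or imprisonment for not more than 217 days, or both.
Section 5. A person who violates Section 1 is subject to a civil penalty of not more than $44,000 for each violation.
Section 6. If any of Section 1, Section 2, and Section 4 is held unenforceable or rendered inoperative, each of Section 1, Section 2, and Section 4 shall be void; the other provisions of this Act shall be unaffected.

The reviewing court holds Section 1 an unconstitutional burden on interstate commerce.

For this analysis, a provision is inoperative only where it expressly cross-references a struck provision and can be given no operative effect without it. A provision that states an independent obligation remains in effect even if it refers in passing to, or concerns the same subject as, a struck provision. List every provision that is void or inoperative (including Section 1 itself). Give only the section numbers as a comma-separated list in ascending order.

Section 1 is struck. The only function of Section 2 is the rulemaking mandate for Section 1, so it cannot stand once Section 1 is removed. Section 4 merely fixes the criminal penalty for violating Section 1; with Section 1 gone it has nothing to operate on and falls away. The only function of Section 5 is the civil penalty for violating Section 1, so it cannot stand once Section 1 is removed. Section 3 operates only by reference to Section 2, so it falls with Section 2. Section 6 declares Section 1, Section 2, and Section 4 mutually dependent; since one of them has fallen, all of them are of no effect. The remainder continues in force under Section 6. Only Section 6 remains in effect.

1, 2, 3, 4, 5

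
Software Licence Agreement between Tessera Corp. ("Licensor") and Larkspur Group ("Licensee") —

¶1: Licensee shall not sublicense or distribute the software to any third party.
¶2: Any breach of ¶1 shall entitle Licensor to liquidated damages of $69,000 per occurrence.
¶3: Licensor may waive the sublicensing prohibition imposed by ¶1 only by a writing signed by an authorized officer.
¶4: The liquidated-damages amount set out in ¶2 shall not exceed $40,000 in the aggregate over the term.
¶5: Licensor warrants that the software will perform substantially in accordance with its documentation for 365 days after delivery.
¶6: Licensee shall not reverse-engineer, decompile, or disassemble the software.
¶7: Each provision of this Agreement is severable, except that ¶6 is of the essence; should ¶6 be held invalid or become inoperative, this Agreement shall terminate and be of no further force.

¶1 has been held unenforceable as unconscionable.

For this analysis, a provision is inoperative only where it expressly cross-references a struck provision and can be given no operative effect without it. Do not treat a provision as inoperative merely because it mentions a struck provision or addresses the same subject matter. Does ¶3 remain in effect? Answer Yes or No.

No

¶1 is struck. ¶2 does nothing except set the liquidated-damages amount by reference to ¶1; with ¶1 gone it has no independent effect and is inoperative. ¶3 operates only by reference to ¶1, so it falls with ¶1. ¶4 has no operative effect of its own apart from ¶2 and is therefore inoperative. ¶7 makes ¶6 an essential term, but ¶6 is unaffected, so the severability proviso in ¶7 preserves the remaining provisions. ¶5, ¶6, and ¶7 remain in effect. ¶3 is among the inoperative provisions, so the answer is no.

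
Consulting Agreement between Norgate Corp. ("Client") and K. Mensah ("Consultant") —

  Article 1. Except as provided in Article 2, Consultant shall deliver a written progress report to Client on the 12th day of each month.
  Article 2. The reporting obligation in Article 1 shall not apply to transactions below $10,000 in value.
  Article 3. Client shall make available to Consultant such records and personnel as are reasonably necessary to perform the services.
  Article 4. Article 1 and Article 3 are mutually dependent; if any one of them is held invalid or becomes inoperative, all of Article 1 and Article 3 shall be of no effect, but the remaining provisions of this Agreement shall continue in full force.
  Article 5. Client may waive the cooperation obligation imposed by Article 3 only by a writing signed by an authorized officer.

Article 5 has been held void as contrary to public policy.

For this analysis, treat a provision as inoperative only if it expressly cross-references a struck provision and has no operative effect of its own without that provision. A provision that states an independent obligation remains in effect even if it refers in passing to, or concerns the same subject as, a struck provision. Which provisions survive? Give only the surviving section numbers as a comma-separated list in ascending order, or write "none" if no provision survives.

1, 2, 3, 4

Article 5 is struck. Nothing else in the Agreement is defined by reference to Article 5. Article 4 ties Article 1 and Article 3 together, but none of those is affected here; the remaining provisions continue in force under Article 4. That leaves Article 1, Article 2, Article 3, and Article 4 in effect.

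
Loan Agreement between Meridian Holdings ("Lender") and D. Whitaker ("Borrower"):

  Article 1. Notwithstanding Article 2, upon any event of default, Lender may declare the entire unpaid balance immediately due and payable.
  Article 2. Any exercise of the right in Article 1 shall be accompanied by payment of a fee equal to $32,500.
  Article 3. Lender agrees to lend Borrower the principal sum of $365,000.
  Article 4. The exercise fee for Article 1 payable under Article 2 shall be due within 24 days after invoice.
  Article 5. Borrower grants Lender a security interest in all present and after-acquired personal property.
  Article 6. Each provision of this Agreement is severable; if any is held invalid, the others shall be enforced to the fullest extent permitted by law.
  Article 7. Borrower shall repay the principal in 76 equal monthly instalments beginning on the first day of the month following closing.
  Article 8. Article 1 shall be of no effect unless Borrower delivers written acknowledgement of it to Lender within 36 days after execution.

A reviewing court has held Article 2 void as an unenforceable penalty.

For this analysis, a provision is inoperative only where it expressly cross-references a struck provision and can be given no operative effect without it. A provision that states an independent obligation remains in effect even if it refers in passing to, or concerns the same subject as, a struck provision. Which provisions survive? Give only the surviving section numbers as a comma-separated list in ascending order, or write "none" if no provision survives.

1, 3, 5, 6, 7, 8

Article 2 is struck. Article 4 operates only by reference to Article 2, so it falls with Article 2. Article 1 mentions Article 2 but its own obligation stands independently of Article 2, so Article 1 is not affected. Under the severability clause in Article 6, the remaining provisions continue in force. That leaves Article 1, Article 3, Article 5, Article 6, Article 7, and Article 8 in effect.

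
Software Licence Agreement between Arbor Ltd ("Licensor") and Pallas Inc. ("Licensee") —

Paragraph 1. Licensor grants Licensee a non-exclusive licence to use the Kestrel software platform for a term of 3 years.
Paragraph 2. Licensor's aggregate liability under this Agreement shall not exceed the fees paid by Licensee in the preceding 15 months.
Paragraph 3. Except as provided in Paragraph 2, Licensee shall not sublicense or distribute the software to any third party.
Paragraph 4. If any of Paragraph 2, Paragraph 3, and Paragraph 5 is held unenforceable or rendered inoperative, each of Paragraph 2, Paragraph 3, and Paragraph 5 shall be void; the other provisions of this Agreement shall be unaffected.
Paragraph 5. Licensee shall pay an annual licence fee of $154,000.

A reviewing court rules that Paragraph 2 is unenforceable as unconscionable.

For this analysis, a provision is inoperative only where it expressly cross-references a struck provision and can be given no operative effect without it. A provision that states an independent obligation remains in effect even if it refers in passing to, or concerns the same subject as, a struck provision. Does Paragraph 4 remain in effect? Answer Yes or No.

Yes

Paragraph 2 is struck. Nothing else in the Agreement is defined by reference to Paragraph 2. Paragraph 4 declares Paragraph 2, Paragraph 3, and Paragraph 5 mutually dependent; since one of them has fallen, all of them are of no effect. That brings down Paragraph 3 and Paragraph 5 as well. The remainder continues in force under Paragraph 4. The provisions still in force are Paragraph 1 and Paragraph 4. Paragraph 4 is among the surviving provisions, so the answer is yes.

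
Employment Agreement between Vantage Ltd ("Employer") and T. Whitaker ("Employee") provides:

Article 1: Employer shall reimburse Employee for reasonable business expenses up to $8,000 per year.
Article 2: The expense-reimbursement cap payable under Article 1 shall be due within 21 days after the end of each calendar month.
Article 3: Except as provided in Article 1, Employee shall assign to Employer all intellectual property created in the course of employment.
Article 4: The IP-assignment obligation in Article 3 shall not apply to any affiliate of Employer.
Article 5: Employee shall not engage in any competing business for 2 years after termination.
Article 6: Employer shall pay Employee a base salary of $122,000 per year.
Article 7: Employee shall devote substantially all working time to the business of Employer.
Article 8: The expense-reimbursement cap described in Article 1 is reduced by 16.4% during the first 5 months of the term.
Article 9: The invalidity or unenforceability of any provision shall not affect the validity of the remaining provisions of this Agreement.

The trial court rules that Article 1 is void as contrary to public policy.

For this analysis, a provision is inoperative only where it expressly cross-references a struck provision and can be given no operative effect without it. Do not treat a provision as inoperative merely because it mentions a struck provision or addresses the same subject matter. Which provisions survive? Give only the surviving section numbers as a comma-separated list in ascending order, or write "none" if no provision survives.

Article 1 is struck. Article 2 has no operative effect of its own apart from Article 1 and is therefore inoperative. Article 8 has no operative effect of its own apart from Article 1 and is therefore inoperative. Article 3 mentions Article 1 but its own obligation stands independently of Article 1, so Article 3 is not affected. Under the severability clause in Article 9, the remaining provisions continue in force. Article 3, Article 4, Article 5, Article 6, Article 7, and Article 9 remain in effect.

3, 4, 5, 6, 7, 9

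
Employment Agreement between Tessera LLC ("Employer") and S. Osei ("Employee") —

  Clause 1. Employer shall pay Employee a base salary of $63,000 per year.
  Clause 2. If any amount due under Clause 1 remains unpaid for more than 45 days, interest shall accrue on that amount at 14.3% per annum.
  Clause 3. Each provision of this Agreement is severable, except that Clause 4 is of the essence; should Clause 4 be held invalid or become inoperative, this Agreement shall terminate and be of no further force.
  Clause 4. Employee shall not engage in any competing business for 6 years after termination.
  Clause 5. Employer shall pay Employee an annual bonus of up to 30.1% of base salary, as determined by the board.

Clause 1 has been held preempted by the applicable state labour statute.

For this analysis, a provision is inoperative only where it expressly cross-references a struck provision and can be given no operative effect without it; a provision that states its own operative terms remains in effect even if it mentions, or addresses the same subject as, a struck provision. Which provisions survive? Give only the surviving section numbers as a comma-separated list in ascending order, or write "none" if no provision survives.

Clause 1 is struck. Clause 2 does nothing except set the default interest on the base salary by reference to Clause 1; with Clause 1 gone it has no independent effect and is inoperative. Clause 3 makes Clause 4 an essential term, but Clause 4 is unaffected, so the severability proviso in Clause 3 preserves the remaining provisions. The provisions still in force are Clause 3, Clause 4, and Clause 5.

3, 4, 5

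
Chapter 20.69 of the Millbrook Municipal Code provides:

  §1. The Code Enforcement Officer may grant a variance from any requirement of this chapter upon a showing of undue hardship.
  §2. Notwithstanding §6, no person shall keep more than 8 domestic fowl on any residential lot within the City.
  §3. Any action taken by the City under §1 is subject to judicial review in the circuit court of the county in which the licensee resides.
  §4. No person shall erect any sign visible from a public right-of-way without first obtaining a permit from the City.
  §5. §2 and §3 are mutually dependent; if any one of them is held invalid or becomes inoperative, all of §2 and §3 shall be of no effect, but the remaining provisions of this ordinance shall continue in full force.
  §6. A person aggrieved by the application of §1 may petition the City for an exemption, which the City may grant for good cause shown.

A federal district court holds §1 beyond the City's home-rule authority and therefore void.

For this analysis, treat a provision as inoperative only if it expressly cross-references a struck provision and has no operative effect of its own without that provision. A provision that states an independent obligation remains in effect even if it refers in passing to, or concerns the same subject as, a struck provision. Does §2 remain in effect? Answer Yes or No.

§1 is struck. The only function of §3 is the judicial-review right for §1, so it cannot stand once §1 is removed. §6 merely fixes the exemption procedure for §1; with §1 gone it has nothing to operate on and falls away. §5 declares §2 and §3 mutually dependent; since one of them has fallen, all of them are of no effect. That brings down §2 as well. The remainder continues in force under §5. §4 and §5 remain in effect. §2 is among the inoperative provisions, so the answer is no.

No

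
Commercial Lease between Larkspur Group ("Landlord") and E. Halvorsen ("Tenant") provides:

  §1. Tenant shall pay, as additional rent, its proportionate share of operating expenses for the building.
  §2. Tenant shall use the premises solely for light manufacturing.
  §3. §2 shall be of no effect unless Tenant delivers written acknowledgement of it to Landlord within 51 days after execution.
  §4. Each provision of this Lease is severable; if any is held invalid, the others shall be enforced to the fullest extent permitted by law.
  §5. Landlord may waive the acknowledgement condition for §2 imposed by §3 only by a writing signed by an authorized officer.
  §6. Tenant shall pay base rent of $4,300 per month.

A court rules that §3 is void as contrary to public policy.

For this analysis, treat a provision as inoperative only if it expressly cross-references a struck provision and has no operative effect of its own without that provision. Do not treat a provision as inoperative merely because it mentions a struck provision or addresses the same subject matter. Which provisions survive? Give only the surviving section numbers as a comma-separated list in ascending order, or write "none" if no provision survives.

1, 2, 4, 6

§3 is struck. §5 merely fixes the waiver condition for §3; with §3 gone it has nothing to operate on and falls away. §4 is a severability clause and preserves every provision that can still be given independent effect. That leaves §1, §2, §4, and §6 in effect.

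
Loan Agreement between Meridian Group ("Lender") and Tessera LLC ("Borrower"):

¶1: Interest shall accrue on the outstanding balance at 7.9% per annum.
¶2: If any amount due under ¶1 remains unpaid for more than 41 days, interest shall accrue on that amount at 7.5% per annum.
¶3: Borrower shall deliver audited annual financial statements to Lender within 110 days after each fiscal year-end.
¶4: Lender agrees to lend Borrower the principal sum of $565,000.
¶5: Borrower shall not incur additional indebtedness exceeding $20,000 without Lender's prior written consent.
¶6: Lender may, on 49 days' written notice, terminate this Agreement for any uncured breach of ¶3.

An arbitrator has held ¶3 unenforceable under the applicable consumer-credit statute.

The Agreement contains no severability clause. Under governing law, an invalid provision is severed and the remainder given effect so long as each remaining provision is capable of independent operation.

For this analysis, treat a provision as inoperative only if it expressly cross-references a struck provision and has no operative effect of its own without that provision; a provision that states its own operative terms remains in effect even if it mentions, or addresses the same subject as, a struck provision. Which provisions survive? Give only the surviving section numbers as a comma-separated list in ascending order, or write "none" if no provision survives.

1, 2, 4, 5

¶3 is struck. ¶6 operates only by reference to ¶3, so it falls with ¶3. Under the stated default rule, only provisions that cannot operate independently fall away; the rest are enforced. That leaves ¶1, ¶2, ¶4, and ¶5 in effect.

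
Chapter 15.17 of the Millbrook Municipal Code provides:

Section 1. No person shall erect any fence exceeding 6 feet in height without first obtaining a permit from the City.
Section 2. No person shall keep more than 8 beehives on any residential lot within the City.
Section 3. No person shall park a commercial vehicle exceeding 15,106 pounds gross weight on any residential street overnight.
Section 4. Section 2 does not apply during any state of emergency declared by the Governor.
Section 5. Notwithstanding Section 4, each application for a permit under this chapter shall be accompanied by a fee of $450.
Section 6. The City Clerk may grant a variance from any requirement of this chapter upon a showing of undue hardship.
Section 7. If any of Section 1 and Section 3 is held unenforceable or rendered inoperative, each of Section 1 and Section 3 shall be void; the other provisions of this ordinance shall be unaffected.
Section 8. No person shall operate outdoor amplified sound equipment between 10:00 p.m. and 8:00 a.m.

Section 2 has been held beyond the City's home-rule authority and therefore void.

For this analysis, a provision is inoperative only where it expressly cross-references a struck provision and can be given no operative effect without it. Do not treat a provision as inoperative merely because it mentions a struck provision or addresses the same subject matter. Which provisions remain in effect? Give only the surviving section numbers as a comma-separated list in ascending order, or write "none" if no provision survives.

Section 2 is struck. Section 4 operates only by reference to Section 2, so it falls with Section 2. Although Section 5 refers to Section 4, its operative terms do not depend on Section 4, so it remains in effect. Section 7 ties Section 1 and Section 3 together, but none of those is affected here; the remaining provisions continue in force under Section 7. That leaves Section 1, Section 3, Section 5, Section 6, Section 7, and Section 8 in effect.

1, 3, 5, 6, 7, 8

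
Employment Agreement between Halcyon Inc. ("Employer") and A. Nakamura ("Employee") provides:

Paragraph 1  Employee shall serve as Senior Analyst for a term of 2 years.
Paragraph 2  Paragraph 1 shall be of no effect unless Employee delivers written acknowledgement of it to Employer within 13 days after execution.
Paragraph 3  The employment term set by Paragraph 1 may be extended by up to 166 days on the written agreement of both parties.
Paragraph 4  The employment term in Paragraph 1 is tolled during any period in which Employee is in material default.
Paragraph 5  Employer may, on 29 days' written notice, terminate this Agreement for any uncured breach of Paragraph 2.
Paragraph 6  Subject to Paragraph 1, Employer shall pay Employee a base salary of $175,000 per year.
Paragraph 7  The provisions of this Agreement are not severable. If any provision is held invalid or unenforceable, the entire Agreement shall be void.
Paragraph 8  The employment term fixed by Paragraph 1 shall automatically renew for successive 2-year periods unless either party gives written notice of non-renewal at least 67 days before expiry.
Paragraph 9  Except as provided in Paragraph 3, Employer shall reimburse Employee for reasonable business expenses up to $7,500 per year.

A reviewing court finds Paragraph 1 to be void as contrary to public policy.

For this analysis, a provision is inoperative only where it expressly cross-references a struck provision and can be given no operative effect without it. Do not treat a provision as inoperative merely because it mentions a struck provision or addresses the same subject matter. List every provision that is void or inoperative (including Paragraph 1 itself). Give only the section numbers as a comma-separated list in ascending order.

1, 2, 3, 4, 5, 6, 7, 8, 9

Paragraph 1 is struck. Paragraph 2 operates only by reference to Paragraph 1, so it falls with Paragraph 1. Paragraph 3 operates only by reference to Paragraph 1, so it falls with Paragraph 1. Paragraph 4 operates only by reference to Paragraph 1, so it falls with Paragraph 1. Paragraph 8 operates only by reference to Paragraph 1, so it falls with Paragraph 1. The only function of Paragraph 5 is the termination right for breach of Paragraph 2, so it cannot stand once Paragraph 2 is removed. Paragraph 7 provides that the Agreement is not severable, so the invalidity of any one provision voids the entire Agreement. No provision of the Agreement survives.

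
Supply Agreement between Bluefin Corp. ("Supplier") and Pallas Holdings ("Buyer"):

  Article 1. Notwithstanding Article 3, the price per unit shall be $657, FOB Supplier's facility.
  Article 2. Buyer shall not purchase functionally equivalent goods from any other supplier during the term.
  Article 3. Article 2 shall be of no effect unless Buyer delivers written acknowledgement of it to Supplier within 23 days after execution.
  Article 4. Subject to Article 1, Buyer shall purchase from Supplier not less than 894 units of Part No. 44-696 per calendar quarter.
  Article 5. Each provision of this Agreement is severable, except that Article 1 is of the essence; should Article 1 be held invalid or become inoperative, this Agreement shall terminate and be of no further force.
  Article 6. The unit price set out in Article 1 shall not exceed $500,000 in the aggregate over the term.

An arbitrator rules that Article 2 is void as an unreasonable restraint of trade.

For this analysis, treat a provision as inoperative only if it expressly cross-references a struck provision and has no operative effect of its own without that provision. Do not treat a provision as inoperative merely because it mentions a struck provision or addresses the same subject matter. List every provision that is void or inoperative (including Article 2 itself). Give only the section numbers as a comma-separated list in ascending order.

2, 3

Article 2 is struck. Article 3 merely fixes the acknowledgement condition for Article 2; with Article 2 gone it has nothing to operate on and falls away. Although Article 1 refers to Article 3, its operative terms do not depend on Article 3, so it remains in effect. Article 5 makes Article 1 an essential term, but Article 1 is unaffected, so the severability proviso in Article 5 preserves the remaining provisions. Article 1, Article 4, Article 5, and Article 6 remain in effect.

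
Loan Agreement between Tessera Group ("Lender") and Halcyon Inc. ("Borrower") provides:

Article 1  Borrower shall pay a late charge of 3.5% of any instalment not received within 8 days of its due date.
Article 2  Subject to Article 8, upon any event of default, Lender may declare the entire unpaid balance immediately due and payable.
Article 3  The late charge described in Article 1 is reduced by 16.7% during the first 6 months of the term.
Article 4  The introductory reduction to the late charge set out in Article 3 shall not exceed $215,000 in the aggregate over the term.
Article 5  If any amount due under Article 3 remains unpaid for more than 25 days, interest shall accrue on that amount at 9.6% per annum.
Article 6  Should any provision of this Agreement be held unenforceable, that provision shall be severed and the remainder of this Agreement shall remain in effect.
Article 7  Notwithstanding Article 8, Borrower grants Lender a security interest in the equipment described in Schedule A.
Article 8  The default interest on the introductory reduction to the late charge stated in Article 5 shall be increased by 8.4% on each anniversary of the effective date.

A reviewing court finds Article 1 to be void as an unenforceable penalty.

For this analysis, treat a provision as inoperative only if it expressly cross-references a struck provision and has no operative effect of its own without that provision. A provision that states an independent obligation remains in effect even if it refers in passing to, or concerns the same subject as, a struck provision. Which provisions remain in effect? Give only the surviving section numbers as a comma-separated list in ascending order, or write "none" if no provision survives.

Article 1 is struck. The whole of Article 3 is the introductory reduction to the late charge, defined by reference to Article 1, so Article 3 cannot stand once Article 1 is removed. Article 4 does nothing except set the aggregate cap on the introductory reduction to the late charge by reference to Article 3; with Article 3 gone it has no independent effect and is inoperative. The whole of Article 5 is the default interest on the introductory reduction to the late charge, defined by reference to Article 3, so Article 5 cannot stand once Article 3 is removed. Article 8 does nothing except set the escalation of the default interest on the introductory reduction to the late charge by reference to Article 5; with Article 5 gone it has no independent effect and is inoperative. Article 7 mentions Article 8 but its own obligation stands independently of Article 8, so Article 7 is not affected. Article 2 mentions Article 8 but its own obligation stands independently of Article 8, so Article 2 is not affected. Article 6 is a severability clause and preserves every provision that can still be given independent effect. That leaves Article 2, Article 6, and Article 7 in effect.

2, 6, 7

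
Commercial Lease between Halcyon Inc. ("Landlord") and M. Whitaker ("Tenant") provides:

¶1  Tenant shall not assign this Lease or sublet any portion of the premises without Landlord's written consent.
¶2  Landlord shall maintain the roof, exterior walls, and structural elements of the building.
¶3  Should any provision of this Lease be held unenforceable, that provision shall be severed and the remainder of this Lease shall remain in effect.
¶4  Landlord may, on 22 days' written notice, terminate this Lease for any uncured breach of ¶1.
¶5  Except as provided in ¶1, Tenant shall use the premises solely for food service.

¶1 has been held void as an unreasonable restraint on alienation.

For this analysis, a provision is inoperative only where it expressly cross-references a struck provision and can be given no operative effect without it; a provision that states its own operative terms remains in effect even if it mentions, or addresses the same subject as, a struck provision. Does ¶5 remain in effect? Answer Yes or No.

Yes

¶1 is struck. The only function of ¶4 is the termination right for breach of ¶1, so it cannot stand once ¶1 is removed. ¶5 mentions ¶1 but its own obligation stands independently of ¶1, so ¶5 is not affected. ¶3 is a severability clause and preserves every provision that can still be given independent effect. ¶2, ¶3, and ¶5 remain in effect. ¶5 is among the surviving provisions, so the answer is yes.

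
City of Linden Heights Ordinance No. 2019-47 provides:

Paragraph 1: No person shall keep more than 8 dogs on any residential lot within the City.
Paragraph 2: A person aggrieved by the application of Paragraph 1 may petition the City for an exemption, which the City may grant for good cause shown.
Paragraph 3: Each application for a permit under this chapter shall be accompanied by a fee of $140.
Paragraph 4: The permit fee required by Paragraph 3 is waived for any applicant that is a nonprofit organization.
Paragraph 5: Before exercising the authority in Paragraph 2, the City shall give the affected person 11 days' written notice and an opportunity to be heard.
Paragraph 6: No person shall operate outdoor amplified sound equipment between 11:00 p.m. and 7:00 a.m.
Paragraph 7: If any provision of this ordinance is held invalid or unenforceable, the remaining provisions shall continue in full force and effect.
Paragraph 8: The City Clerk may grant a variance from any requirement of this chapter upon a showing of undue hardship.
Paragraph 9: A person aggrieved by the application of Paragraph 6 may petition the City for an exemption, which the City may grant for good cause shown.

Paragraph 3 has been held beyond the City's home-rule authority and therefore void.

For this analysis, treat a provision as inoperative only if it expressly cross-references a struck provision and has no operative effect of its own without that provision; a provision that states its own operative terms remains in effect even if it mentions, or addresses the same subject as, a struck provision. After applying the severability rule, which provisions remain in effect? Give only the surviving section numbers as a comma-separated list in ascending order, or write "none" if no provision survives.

Paragraph 3 is struck. Paragraph 4 has no operative effect of its own apart from Paragraph 3 and is therefore inoperative. Under the severability clause in Paragraph 7, the remaining provisions continue in force. That leaves Paragraph 1, Paragraph 2, Paragraph 5, Paragraph 6, Paragraph 7, Paragraph 8, and Paragraph 9 in effect.

1, 2, 5, 6, 7, 8, 9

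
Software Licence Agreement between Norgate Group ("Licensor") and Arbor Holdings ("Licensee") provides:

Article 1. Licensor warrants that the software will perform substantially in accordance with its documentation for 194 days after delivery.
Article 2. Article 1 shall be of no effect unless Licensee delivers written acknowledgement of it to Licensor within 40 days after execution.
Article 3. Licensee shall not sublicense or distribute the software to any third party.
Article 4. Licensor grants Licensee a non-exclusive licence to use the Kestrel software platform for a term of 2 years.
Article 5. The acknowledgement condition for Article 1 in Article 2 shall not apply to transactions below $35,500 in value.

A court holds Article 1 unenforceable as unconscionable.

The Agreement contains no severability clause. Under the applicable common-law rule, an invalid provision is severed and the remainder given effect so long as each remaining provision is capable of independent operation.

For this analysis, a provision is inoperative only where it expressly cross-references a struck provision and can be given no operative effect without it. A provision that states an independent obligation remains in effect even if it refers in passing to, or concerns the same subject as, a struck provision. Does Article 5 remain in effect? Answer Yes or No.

No

Article 1 is struck. Article 2 has no operative effect of its own apart from Article 1 and is therefore inoperative. Article 5 operates only by reference to Article 2, so it falls with Article 2. With no severability clause, the stated default rule severs what cannot stand and enforces each remaining provision that can operate on its own. That leaves Article 3 and Article 4 in effect. Article 5 is among the inoperative provisions, so the answer is no.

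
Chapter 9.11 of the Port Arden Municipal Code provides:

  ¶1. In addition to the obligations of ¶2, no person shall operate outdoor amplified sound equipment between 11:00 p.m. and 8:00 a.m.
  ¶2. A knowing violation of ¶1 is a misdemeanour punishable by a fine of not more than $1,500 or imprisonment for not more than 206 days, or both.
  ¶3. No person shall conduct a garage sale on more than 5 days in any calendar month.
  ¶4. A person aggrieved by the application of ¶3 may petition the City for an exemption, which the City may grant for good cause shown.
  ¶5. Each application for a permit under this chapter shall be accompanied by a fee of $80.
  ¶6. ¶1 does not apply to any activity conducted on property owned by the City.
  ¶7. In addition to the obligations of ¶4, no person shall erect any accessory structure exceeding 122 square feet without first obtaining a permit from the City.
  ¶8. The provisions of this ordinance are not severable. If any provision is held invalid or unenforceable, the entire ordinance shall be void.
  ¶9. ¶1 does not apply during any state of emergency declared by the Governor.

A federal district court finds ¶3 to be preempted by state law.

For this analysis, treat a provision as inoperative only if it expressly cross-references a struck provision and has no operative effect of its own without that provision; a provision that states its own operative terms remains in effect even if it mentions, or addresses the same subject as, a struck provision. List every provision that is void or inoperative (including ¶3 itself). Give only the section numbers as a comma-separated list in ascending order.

¶3 is struck. The only function of ¶4 is the exemption procedure for ¶3, so it cannot stand once ¶3 is removed. ¶8 provides that the ordinance is not severable, so the invalidity of any one provision voids the entire ordinance. No provision of the ordinance survives.

1, 2, 3, 4, 5, 6, 7, 8, 9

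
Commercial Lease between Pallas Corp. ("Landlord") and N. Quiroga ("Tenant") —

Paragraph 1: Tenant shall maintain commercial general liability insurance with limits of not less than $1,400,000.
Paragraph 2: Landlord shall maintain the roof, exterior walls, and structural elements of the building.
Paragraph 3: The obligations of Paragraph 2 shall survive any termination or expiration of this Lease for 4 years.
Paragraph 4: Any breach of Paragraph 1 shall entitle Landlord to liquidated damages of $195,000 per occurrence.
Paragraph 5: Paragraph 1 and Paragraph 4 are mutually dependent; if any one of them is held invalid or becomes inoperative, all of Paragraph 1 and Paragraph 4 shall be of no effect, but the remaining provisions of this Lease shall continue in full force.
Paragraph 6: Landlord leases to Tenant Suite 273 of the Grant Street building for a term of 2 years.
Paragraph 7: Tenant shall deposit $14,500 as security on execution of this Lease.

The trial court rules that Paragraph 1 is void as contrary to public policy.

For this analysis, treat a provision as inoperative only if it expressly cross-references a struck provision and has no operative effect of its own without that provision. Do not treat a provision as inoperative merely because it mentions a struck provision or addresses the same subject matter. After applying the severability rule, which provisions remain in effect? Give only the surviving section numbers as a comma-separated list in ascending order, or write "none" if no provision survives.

2, 3, 5, 6, 7

Paragraph 1 is struck. Paragraph 4 operates only by reference to Paragraph 1, so it falls with Paragraph 1. Paragraph 5 declares Paragraph 1 and Paragraph 4 mutually dependent; since one of them has fallen, all of them are of no effect. The remainder continues in force under Paragraph 5. Paragraph 2, Paragraph 3, Paragraph 5, Paragraph 6, and Paragraph 7 remain in effect.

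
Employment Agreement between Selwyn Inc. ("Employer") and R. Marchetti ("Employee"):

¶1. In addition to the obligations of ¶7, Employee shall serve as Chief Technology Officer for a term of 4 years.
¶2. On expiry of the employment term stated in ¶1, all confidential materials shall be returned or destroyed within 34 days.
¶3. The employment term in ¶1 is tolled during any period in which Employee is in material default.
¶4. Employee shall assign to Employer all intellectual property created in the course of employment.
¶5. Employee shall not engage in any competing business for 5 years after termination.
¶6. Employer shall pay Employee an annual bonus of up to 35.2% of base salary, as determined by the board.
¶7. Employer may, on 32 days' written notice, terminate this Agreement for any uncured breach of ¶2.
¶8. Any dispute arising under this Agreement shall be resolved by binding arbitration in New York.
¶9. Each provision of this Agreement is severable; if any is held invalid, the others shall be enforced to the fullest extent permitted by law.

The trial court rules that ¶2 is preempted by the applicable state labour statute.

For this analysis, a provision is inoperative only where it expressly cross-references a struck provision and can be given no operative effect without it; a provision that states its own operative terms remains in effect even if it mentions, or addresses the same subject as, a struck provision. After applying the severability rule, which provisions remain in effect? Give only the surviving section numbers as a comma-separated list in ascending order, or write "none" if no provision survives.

¶2 is struck. ¶7 operates only by reference to ¶2, so it falls with ¶2. ¶1 mentions ¶7 but its own obligation stands independently of ¶7, so ¶1 is not affected. ¶9 is a severability clause and preserves every provision that can still be given independent effect. That leaves ¶1, ¶3, ¶4, ¶5, ¶6, ¶8, and ¶9 in effect.

1, 3, 4, 5, 6, 8, 9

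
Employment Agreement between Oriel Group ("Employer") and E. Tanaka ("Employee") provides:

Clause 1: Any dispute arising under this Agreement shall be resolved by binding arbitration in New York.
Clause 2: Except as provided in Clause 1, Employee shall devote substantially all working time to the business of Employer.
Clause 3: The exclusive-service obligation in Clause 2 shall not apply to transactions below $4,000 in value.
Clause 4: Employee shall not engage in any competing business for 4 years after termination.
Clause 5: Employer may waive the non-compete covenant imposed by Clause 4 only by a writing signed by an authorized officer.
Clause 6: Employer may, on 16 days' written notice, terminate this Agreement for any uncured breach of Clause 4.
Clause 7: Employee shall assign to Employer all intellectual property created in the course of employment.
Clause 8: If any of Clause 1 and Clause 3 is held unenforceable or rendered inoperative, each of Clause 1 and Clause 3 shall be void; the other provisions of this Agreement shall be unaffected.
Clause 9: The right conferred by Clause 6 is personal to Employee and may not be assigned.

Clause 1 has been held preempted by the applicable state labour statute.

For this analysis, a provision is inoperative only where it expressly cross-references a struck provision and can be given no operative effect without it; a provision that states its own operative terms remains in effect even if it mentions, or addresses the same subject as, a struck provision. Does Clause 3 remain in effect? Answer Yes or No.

Clause 1 is struck. Clause 2 mentions Clause 1 but its own obligation stands independently of Clause 1, so Clause 2 is not affected. Nothing else in the Agreement is defined by reference to Clause 1. Clause 8 declares Clause 1 and Clause 3 mutually dependent; since one of them has fallen, all of them are of no effect. That brings down Clause 3 as well. The remainder continues in force under Clause 8. Clause 2, Clause 4, Clause 5, Clause 6, Clause 7, Clause 8, and Clause 9 remain in effect. Clause 3 is among the inoperative provisions, so the answer is no.

No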